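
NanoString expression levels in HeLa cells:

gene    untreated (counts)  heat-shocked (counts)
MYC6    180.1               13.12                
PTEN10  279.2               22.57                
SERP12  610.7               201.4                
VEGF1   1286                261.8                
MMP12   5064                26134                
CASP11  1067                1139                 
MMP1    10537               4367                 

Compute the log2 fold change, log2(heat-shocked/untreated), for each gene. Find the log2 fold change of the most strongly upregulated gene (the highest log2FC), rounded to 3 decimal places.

log2(13.12/180.1) = -3.779  (MYC6)
log2(22.57/279.2) = -3.629  (PTEN10)
log2(201.4/610.7) = -1.600  (SERP12)
log2(261.8/1286) = -2.296  (VEGF1)
log2(26134/5064) = 2.368  (MMP12)
log2(1139/1067) = 0.094  (CASP11)
log2(4367/10537) = -1.271  (MMP1)
MMP12 is most strongly upregulated.

2.368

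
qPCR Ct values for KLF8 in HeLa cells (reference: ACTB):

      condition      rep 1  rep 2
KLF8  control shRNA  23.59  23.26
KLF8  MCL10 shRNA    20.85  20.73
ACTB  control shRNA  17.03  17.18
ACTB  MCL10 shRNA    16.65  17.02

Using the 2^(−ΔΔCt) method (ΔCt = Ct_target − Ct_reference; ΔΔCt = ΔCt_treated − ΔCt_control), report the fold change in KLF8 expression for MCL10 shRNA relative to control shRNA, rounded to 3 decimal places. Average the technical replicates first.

Mean Ct: KLF8 control shRNA 23.425; KLF8 MCL10 shRNA 20.790; ACTB control shRNA 17.105; ACTB MCL10 shRNA 16.835
ΔCt(control shRNA) = 23.425 − 17.105 = 6.320
ΔCt(MCL10 shRNA) = 20.790 − 16.835 = 3.955
ΔΔCt = 3.955 − 6.320 = -2.365
Fold change = 2^(−(-2.365)) = 2^2.365 = 5.1515

5.152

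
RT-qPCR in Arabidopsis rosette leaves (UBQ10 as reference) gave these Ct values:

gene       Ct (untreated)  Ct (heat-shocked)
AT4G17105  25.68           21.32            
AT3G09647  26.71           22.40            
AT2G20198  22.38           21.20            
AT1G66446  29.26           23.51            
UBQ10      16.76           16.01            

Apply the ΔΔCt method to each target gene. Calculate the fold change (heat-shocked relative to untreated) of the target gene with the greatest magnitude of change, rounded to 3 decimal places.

AT4G17105: ΔΔCt = (21.32−16.01) − (25.68−16.76) = 5.31 − 8.92 = -3.61; fold change = 2^3.61 = 12.210
AT3G09647: ΔΔCt = (22.40−16.01) − (26.71−16.76) = 6.39 − 9.95 = -3.56; fold change = 2^3.56 = 11.794
AT2G20198: ΔΔCt = (21.20−16.01) − (22.38−16.76) = 5.19 − 5.62 = -0.43; fold change = 2^0.43 = 1.347
AT1G66446: ΔΔCt = (23.51−16.01) − (29.26−16.76) = 7.50 − 12.50 = -5.00; fold change = 2^5.00 = 32.000
AT1G66446 has the largest |ΔΔCt| = 5.00.

32.000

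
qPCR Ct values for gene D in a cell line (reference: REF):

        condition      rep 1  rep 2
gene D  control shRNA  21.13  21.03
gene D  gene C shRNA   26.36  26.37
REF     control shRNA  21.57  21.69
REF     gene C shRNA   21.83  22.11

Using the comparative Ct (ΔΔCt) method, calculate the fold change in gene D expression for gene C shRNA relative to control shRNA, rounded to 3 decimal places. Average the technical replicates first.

0.032

Mean Ct: gene D control shRNA 21.080; gene D gene C shRNA 26.365; REF control shRNA 21.630; REF gene C shRNA 21.970
ΔCt(control shRNA) = 21.080 − 21.630 = -0.550
ΔCt(gene C shRNA) = 26.365 − 21.970 = 4.395
ΔΔCt = 4.395 − (-0.550) = 4.945
Fold change = 2^(−4.945) = 0.0325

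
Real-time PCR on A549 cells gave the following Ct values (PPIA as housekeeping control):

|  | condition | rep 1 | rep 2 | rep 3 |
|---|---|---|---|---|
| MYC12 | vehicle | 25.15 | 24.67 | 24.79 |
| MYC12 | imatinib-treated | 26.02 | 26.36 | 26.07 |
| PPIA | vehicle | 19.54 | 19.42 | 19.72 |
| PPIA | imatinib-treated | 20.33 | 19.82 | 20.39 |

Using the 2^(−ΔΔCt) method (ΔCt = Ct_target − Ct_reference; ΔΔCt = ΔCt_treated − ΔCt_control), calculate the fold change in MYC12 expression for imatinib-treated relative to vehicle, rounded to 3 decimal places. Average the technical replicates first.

0.633

Mean Ct: MYC12 vehicle 24.870; MYC12 imatinib-treated 26.150; PPIA vehicle 19.560; PPIA imatinib-treated 20.180
ΔCt(vehicle) = 24.870 − 19.560 = 5.310
ΔCt(imatinib-treated) = 26.150 − 20.180 = 5.970
ΔΔCt = 5.970 − 5.310 = 0.660
Fold change = 2^(−0.660) = 0.6329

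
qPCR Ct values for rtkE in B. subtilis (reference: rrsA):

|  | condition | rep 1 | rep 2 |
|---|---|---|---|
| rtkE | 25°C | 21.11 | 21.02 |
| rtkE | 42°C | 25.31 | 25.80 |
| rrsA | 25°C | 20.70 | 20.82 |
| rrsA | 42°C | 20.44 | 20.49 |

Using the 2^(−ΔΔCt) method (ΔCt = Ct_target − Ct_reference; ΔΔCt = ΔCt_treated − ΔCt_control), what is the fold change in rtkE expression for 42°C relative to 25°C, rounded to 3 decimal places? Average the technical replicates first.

0.036

Mean Ct: rtkE 25°C 21.065; rtkE 42°C 25.555; rrsA 25°C 20.760; rrsA 42°C 20.465
ΔCt(25°C) = 21.065 − 20.760 = 0.305
ΔCt(42°C) = 25.555 − 20.465 = 5.090
ΔΔCt = 5.090 − 0.305 = 4.785
Fold change = 2^(−4.785) = 0.0363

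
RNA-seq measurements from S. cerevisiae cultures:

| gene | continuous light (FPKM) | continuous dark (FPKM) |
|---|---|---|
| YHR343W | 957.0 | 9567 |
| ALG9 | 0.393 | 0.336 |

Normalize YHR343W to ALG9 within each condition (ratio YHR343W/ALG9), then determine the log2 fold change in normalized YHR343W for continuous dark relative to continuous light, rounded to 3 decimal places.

YHR343W/ALG9 (continuous light) = 957.0 / 0.393 = 2435.1
YHR343W/ALG9 (continuous dark) = 9567 / 0.336 = 28473
Fold change = 28473 / 2435.1 = 11.6928
log2(11.6928) = 3.5475

3.548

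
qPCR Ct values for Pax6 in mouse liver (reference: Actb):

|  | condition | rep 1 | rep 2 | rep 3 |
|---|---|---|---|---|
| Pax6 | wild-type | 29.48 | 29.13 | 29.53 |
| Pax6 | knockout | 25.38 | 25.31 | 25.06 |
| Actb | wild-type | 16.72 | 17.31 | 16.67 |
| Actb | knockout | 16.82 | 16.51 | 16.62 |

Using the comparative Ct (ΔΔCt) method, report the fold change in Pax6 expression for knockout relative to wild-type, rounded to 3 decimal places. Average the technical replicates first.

Mean Ct: Pax6 wild-type 29.380; Pax6 knockout 25.250; Actb wild-type 16.900; Actb knockout 16.650
ΔCt(wild-type) = 29.380 − 16.900 = 12.480
ΔCt(knockout) = 25.250 − 16.650 = 8.600
ΔΔCt = 8.600 − 12.480 = -3.880
Fold change = 2^(−(-3.880)) = 2^3.880 = 14.7230

14.723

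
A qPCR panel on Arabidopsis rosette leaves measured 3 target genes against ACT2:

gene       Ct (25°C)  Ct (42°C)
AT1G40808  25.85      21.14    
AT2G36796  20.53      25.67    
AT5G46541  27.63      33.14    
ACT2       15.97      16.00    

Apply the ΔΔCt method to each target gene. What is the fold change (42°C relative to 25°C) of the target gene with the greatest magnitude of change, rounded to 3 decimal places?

0.022

AT1G40808: ΔΔCt = (21.14−16.00) − (25.85−15.97) = 5.14 − 9.88 = -4.74; fold change = 2^4.74 = 26.723
AT2G36796: ΔΔCt = (25.67−16.00) − (20.53−15.97) = 9.67 − 4.56 = 5.11; fold change = 2^-5.11 = 0.029
AT5G46541: ΔΔCt = (33.14−16.00) − (27.63−15.97) = 17.14 − 11.66 = 5.48; fold change = 2^-5.48 = 0.022
AT5G46541 has the largest |ΔΔCt| = 5.48.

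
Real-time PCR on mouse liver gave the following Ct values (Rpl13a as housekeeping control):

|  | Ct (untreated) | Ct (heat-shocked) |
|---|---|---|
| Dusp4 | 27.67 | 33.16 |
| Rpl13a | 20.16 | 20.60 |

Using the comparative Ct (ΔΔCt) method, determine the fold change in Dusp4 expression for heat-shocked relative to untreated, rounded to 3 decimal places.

0.030

ΔCt(untreated) = 27.670 − 20.160 = 7.510
ΔCt(heat-shocked) = 33.160 − 20.600 = 12.560
ΔΔCt = 12.560 − 7.510 = 5.050
Fold change = 2^(−5.050) = 0.0302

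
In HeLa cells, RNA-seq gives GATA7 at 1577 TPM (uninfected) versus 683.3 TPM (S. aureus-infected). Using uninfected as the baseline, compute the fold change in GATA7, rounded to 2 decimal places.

0.43

Fold change = 683.3 / 1577 = 0.433
GATA7 is downregulated.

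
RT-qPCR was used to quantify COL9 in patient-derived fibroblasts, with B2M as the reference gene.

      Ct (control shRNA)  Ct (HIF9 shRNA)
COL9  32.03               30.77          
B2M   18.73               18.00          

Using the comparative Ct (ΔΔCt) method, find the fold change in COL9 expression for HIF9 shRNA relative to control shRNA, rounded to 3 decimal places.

ΔCt(control shRNA) = 32.030 − 18.730 = 13.300
ΔCt(HIF9 shRNA) = 30.770 − 18.000 = 12.770
ΔΔCt = 12.770 − 13.300 = -0.530
Fold change = 2^(−(-0.530)) = 2^0.530 = 1.4439

1.444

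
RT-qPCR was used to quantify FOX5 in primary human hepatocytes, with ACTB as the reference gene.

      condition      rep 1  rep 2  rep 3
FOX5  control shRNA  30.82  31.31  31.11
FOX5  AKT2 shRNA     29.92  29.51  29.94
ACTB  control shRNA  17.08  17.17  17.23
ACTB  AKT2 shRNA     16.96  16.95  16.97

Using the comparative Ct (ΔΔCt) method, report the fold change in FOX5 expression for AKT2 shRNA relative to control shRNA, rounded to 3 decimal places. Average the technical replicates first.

2.129

Mean Ct: FOX5 control shRNA 31.080; FOX5 AKT2 shRNA 29.790; ACTB control shRNA 17.160; ACTB AKT2 shRNA 16.960
ΔCt(control shRNA) = 31.080 − 17.160 = 13.920
ΔCt(AKT2 shRNA) = 29.790 − 16.960 = 12.830
ΔΔCt = 12.830 − 13.920 = -1.090
Fold change = 2^(−(-1.090)) = 2^1.090 = 2.1287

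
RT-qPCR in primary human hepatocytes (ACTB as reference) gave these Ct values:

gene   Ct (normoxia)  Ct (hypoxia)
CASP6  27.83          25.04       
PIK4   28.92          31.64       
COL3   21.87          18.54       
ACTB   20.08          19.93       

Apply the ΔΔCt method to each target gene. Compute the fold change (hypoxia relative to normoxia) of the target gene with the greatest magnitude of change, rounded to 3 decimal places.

9.063

CASP6: ΔΔCt = (25.04−19.93) − (27.83−20.08) = 5.11 − 7.75 = -2.64; fold change = 2^2.64 = 6.233
PIK4: ΔΔCt = (31.64−19.93) − (28.92−20.08) = 11.71 − 8.84 = 2.87; fold change = 2^-2.87 = 0.137
COL3: ΔΔCt = (18.54−19.93) − (21.87−20.08) = -1.39 − 1.79 = -3.18; fold change = 2^3.18 = 9.063
COL3 has the largest |ΔΔCt| = 3.18.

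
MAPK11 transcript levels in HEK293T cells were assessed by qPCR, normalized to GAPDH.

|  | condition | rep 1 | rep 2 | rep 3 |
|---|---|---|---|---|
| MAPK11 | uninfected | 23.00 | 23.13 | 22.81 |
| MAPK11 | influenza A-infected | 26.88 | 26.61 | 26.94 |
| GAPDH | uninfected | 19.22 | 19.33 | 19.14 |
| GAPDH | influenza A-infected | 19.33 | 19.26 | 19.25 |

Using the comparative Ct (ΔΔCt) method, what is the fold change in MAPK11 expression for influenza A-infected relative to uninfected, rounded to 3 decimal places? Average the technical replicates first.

Mean Ct: MAPK11 uninfected 22.980; MAPK11 influenza A-infected 26.810; GAPDH uninfected 19.230; GAPDH influenza A-infected 19.280
ΔCt(uninfected) = 22.980 − 19.230 = 3.750
ΔCt(influenza A-infected) = 26.810 − 19.280 = 7.530
ΔΔCt = 7.530 − 3.750 = 3.780
Fold change = 2^(−3.780) = 0.0728

0.073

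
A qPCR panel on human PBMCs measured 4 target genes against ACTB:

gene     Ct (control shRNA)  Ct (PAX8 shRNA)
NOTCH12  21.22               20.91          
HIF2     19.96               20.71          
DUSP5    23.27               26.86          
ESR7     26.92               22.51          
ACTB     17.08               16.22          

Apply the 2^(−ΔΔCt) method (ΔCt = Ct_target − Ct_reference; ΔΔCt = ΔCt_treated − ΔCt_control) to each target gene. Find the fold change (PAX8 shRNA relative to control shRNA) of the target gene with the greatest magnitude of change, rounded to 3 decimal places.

NOTCH12: ΔΔCt = (20.91−16.22) − (21.22−17.08) = 4.69 − 4.14 = 0.55; fold change = 2^-0.55 = 0.683
HIF2: ΔΔCt = (20.71−16.22) − (19.96−17.08) = 4.49 − 2.88 = 1.61; fold change = 2^-1.61 = 0.328
DUSP5: ΔΔCt = (26.86−16.22) − (23.27−17.08) = 10.64 − 6.19 = 4.45; fold change = 2^-4.45 = 0.046
ESR7: ΔΔCt = (22.51−16.22) − (26.92−17.08) = 6.29 − 9.84 = -3.55; fold change = 2^3.55 = 11.713
DUSP5 has the largest |ΔΔCt| = 4.45.

0.046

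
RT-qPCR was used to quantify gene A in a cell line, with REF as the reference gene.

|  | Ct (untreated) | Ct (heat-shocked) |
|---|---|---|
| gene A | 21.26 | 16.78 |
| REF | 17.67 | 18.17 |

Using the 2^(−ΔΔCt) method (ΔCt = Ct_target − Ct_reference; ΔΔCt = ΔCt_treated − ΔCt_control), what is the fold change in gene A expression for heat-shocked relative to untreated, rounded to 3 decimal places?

ΔCt(untreated) = 21.260 − 17.670 = 3.590
ΔCt(heat-shocked) = 16.780 − 18.170 = -1.390
ΔΔCt = -1.390 − 3.590 = -4.980
Fold change = 2^(−(-4.980)) = 2^4.980 = 31.5594

31.559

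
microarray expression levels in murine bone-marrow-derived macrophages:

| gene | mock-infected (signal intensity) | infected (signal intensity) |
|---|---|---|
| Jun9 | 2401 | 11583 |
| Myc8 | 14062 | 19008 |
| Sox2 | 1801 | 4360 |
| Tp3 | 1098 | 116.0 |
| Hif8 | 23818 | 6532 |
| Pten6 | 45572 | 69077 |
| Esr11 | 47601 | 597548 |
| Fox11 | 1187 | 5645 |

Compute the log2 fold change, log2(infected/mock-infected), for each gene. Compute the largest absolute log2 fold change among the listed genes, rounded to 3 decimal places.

3.650

log2(11583/2401) = 2.270  (Jun9)
log2(19008/14062) = 0.435  (Myc8)
log2(4360/1801) = 1.276  (Sox2)
log2(116.0/1098) = -3.243  (Tp3)
log2(6532/23818) = -1.866  (Hif8)
log2(69077/45572) = 0.600  (Pten6)
log2(597548/47601) = 3.650  (Esr11)
log2(5645/1187) = 2.250  (Fox11)
The largest magnitude belongs to Esr11.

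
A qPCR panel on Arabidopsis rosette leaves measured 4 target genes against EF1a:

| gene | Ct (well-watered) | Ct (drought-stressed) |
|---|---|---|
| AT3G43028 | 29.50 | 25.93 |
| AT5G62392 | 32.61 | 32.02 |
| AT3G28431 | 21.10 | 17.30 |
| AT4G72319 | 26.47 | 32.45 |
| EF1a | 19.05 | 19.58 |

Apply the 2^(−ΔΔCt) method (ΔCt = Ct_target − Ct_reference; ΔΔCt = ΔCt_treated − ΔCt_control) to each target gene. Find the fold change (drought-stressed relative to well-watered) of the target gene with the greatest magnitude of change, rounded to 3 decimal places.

0.023

AT3G43028: ΔΔCt = (25.93−19.58) − (29.50−19.05) = 6.35 − 10.45 = -4.10; fold change = 2^4.10 = 17.148
AT5G62392: ΔΔCt = (32.02−19.58) − (32.61−19.05) = 12.44 − 13.56 = -1.12; fold change = 2^1.12 = 2.173
AT3G28431: ΔΔCt = (17.30−19.58) − (21.10−19.05) = -2.28 − 2.05 = -4.33; fold change = 2^4.33 = 20.112
AT4G72319: ΔΔCt = (32.45−19.58) − (26.47−19.05) = 12.87 − 7.42 = 5.45; fold change = 2^-5.45 = 0.023
AT4G72319 has the largest |ΔΔCt| = 5.45.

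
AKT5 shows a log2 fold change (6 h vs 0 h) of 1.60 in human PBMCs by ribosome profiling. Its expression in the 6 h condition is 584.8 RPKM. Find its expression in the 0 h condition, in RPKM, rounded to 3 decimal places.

192.912

Fold change = 2^(1.60) = 3.0314
0 h expression = 584.8 / 3.0314 = 192.912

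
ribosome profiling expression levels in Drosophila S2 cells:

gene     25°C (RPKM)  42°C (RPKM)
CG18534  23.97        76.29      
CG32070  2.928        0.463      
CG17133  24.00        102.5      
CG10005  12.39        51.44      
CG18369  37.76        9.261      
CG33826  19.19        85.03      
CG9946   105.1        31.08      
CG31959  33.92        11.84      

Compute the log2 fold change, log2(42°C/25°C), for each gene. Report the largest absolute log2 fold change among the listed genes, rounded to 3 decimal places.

2.661

log2(76.29/23.97) = 1.670  (CG18534)
log2(0.463/2.928) = -2.661  (CG32070)
log2(102.5/24.00) = 2.095  (CG17133)
log2(51.44/12.39) = 2.054  (CG10005)
log2(9.261/37.76) = -2.028  (CG18369)
log2(85.03/19.19) = 2.148  (CG33826)
log2(31.08/105.1) = -1.758  (CG9946)
log2(11.84/33.92) = -1.518  (CG31959)
The largest magnitude belongs to CG32070.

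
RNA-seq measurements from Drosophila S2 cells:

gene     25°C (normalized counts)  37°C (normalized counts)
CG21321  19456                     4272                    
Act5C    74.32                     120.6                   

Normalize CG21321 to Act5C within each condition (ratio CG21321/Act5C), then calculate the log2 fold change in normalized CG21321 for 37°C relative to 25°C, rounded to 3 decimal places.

CG21321/Act5C (25°C) = 19456 / 74.32 = 261.79
CG21321/Act5C (37°C) = 4272 / 120.6 = 35.423
Fold change = 35.423 / 261.79 = 0.1353
log2(0.1353) = -2.8856

-2.886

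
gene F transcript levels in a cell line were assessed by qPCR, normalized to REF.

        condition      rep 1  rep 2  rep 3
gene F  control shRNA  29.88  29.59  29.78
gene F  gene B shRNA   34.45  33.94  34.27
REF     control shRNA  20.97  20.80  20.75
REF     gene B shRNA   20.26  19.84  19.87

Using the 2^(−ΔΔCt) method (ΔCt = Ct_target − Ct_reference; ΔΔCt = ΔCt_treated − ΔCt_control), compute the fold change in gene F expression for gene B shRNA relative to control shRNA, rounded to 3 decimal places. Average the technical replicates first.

Mean Ct: gene F control shRNA 29.750; gene F gene B shRNA 34.220; REF control shRNA 20.840; REF gene B shRNA 19.990
ΔCt(control shRNA) = 29.750 − 20.840 = 8.910
ΔCt(gene B shRNA) = 34.220 − 19.990 = 14.230
ΔΔCt = 14.230 − 8.910 = 5.320
Fold change = 2^(−5.320) = 0.0250

0.025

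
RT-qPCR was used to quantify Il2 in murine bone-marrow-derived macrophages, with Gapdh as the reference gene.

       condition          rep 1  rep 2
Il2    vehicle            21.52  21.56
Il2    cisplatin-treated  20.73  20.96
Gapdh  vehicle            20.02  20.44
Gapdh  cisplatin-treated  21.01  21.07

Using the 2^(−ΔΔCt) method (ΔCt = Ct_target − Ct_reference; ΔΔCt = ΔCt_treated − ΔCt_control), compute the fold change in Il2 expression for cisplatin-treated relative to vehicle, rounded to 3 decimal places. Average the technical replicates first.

2.838

Mean Ct: Il2 vehicle 21.540; Il2 cisplatin-treated 20.845; Gapdh vehicle 20.230; Gapdh cisplatin-treated 21.040
ΔCt(vehicle) = 21.540 − 20.230 = 1.310
ΔCt(cisplatin-treated) = 20.845 − 21.040 = -0.195
ΔΔCt = -0.195 − 1.310 = -1.505
Fold change = 2^(−(-1.505)) = 2^1.505 = 2.8382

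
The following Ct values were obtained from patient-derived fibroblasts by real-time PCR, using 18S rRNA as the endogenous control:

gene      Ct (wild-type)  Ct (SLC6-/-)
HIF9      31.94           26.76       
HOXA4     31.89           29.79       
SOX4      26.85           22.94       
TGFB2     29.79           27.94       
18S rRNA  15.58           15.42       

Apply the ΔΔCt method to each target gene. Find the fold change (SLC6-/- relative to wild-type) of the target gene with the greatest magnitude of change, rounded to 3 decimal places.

HIF9: ΔΔCt = (26.76−15.42) − (31.94−15.58) = 11.34 − 16.36 = -5.02; fold change = 2^5.02 = 32.447
HOXA4: ΔΔCt = (29.79−15.42) − (31.89−15.58) = 14.37 − 16.31 = -1.94; fold change = 2^1.94 = 3.837
SOX4: ΔΔCt = (22.94−15.42) − (26.85−15.58) = 7.52 − 11.27 = -3.75; fold change = 2^3.75 = 13.454
TGFB2: ΔΔCt = (27.94−15.42) − (29.79−15.58) = 12.52 − 14.21 = -1.69; fold change = 2^1.69 = 3.227
HIF9 has the largest |ΔΔCt| = 5.02.

32.447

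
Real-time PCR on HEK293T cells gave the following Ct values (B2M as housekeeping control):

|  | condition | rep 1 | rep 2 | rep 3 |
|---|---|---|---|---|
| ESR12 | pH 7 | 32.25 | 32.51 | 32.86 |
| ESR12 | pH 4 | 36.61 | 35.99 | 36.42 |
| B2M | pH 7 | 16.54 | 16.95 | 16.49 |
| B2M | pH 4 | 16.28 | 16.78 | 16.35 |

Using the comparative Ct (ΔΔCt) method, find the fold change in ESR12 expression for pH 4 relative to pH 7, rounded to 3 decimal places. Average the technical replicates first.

0.063

Mean Ct: ESR12 pH 7 32.540; ESR12 pH 4 36.340; B2M pH 7 16.660; B2M pH 4 16.470
ΔCt(pH 7) = 32.540 − 16.660 = 15.880
ΔCt(pH 4) = 36.340 − 16.470 = 19.870
ΔΔCt = 19.870 − 15.880 = 3.990
Fold change = 2^(−3.990) = 0.0629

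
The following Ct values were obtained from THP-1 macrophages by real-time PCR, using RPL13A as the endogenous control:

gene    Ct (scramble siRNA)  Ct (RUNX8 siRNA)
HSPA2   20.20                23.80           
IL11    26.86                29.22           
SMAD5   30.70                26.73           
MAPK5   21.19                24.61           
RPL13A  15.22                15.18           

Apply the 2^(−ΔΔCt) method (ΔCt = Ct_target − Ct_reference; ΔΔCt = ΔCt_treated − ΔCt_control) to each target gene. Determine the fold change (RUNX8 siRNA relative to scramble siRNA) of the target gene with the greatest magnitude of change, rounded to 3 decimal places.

15.242

HSPA2: ΔΔCt = (23.80−15.18) − (20.20−15.22) = 8.62 − 4.98 = 3.64; fold change = 2^-3.64 = 0.080
IL11: ΔΔCt = (29.22−15.18) − (26.86−15.22) = 14.04 − 11.64 = 2.40; fold change = 2^-2.40 = 0.189
SMAD5: ΔΔCt = (26.73−15.18) − (30.70−15.22) = 11.55 − 15.48 = -3.93; fold change = 2^3.93 = 15.242
MAPK5: ΔΔCt = (24.61−15.18) − (21.19−15.22) = 9.43 − 5.97 = 3.46; fold change = 2^-3.46 = 0.091
SMAD5 has the largest |ΔΔCt| = 3.93.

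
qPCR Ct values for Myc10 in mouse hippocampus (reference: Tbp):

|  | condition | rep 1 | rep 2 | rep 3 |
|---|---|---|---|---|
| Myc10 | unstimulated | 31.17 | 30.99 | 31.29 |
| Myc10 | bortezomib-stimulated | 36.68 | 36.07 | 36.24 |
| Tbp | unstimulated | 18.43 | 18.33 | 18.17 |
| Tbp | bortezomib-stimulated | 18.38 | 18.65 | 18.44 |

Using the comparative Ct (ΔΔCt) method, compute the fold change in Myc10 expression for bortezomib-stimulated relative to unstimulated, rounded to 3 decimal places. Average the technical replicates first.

Mean Ct: Myc10 unstimulated 31.150; Myc10 bortezomib-stimulated 36.330; Tbp unstimulated 18.310; Tbp bortezomib-stimulated 18.490
ΔCt(unstimulated) = 31.150 − 18.310 = 12.840
ΔCt(bortezomib-stimulated) = 36.330 − 18.490 = 17.840
ΔΔCt = 17.840 − 12.840 = 5.000
Fold change = 2^(−5.000) = 0.0312

0.031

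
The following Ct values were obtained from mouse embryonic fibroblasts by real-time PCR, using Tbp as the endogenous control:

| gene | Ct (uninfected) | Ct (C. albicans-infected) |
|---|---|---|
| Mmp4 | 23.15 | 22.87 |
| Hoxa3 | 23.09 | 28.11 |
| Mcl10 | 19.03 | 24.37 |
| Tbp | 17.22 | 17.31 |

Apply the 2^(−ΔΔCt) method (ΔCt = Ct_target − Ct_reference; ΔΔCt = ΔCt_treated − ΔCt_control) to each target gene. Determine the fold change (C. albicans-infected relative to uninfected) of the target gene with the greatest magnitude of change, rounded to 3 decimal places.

0.026

Mmp4: ΔΔCt = (22.87−17.31) − (23.15−17.22) = 5.56 − 5.93 = -0.37; fold change = 2^0.37 = 1.292
Hoxa3: ΔΔCt = (28.11−17.31) − (23.09−17.22) = 10.80 − 5.87 = 4.93; fold change = 2^-4.93 = 0.033
Mcl10: ΔΔCt = (24.37−17.31) − (19.03−17.22) = 7.06 − 1.81 = 5.25; fold change = 2^-5.25 = 0.026
Mcl10 has the largest |ΔΔCt| = 5.25.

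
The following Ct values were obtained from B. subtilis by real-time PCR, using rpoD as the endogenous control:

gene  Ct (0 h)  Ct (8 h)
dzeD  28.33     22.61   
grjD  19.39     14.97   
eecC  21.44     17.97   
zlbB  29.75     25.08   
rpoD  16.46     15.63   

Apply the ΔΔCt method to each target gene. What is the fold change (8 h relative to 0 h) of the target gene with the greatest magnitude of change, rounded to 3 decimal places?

29.651

dzeD: ΔΔCt = (22.61−15.63) − (28.33−16.46) = 6.98 − 11.87 = -4.89; fold change = 2^4.89 = 29.651
grjD: ΔΔCt = (14.97−15.63) − (19.39−16.46) = -0.66 − 2.93 = -3.59; fold change = 2^3.59 = 12.042
eecC: ΔΔCt = (17.97−15.63) − (21.44−16.46) = 2.34 − 4.98 = -2.64; fold change = 2^2.64 = 6.233
zlbB: ΔΔCt = (25.08−15.63) − (29.75−16.46) = 9.45 − 13.29 = -3.84; fold change = 2^3.84 = 14.320
dzeD has the largest |ΔΔCt| = 4.89.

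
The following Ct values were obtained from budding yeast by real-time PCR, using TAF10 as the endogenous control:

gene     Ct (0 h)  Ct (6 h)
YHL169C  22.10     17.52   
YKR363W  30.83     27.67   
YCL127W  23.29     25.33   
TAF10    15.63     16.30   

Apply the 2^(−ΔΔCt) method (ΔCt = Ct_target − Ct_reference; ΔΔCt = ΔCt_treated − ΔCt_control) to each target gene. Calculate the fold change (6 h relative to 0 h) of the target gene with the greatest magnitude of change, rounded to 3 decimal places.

YHL169C: ΔΔCt = (17.52−16.30) − (22.10−15.63) = 1.22 − 6.47 = -5.25; fold change = 2^5.25 = 38.055
YKR363W: ΔΔCt = (27.67−16.30) − (30.83−15.63) = 11.37 − 15.20 = -3.83; fold change = 2^3.83 = 14.221
YCL127W: ΔΔCt = (25.33−16.30) − (23.29−15.63) = 9.03 − 7.66 = 1.37; fold change = 2^-1.37 = 0.387
YHL169C has the largest |ΔΔCt| = 5.25.

38.055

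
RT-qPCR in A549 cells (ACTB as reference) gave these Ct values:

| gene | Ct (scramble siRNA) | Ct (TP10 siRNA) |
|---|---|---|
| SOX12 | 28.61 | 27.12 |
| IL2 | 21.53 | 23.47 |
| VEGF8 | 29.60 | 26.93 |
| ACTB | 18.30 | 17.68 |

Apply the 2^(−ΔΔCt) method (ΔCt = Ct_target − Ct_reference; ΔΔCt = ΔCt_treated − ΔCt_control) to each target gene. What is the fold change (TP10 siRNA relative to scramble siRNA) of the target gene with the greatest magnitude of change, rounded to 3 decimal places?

SOX12: ΔΔCt = (27.12−17.68) − (28.61−18.30) = 9.44 − 10.31 = -0.87; fold change = 2^0.87 = 1.828
IL2: ΔΔCt = (23.47−17.68) − (21.53−18.30) = 5.79 − 3.23 = 2.56; fold change = 2^-2.56 = 0.170
VEGF8: ΔΔCt = (26.93−17.68) − (29.60−18.30) = 9.25 − 11.30 = -2.05; fold change = 2^2.05 = 4.141
IL2 has the largest |ΔΔCt| = 2.56.

0.170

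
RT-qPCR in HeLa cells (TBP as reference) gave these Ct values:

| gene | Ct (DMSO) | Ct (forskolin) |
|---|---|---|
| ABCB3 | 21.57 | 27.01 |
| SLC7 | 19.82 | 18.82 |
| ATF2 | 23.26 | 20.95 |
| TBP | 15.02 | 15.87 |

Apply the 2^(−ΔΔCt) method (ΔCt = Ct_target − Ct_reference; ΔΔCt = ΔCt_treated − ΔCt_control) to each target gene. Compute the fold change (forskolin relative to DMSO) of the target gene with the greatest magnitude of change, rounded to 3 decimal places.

0.042

ABCB3: ΔΔCt = (27.01−15.87) − (21.57−15.02) = 11.14 − 6.55 = 4.59; fold change = 2^-4.59 = 0.042
SLC7: ΔΔCt = (18.82−15.87) − (19.82−15.02) = 2.95 − 4.80 = -1.85; fold change = 2^1.85 = 3.605
ATF2: ΔΔCt = (20.95−15.87) − (23.26−15.02) = 5.08 − 8.24 = -3.16; fold change = 2^3.16 = 8.938
ABCB3 has the largest |ΔΔCt| = 4.59.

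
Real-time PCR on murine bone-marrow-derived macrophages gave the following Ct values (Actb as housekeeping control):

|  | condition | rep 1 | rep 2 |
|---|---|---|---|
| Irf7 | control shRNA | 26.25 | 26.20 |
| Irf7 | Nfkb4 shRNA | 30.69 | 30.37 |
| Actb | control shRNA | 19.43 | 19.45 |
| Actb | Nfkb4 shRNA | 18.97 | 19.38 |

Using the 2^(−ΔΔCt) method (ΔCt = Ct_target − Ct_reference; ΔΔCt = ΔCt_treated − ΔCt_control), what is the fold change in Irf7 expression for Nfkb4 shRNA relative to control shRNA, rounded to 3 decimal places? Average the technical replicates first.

Mean Ct: Irf7 control shRNA 26.225; Irf7 Nfkb4 shRNA 30.530; Actb control shRNA 19.440; Actb Nfkb4 shRNA 19.175
ΔCt(control shRNA) = 26.225 − 19.440 = 6.785
ΔCt(Nfkb4 shRNA) = 30.530 − 19.175 = 11.355
ΔΔCt = 11.355 − 6.785 = 4.570
Fold change = 2^(−4.570) = 0.0421

0.042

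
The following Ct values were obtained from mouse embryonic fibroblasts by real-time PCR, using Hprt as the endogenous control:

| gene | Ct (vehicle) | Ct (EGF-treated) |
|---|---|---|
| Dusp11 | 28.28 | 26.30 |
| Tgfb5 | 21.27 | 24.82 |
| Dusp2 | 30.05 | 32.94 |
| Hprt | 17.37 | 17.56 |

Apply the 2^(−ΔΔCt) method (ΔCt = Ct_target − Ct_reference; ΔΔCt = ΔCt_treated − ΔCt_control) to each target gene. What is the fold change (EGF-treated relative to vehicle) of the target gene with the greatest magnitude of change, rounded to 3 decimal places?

0.097

Dusp11: ΔΔCt = (26.30−17.56) − (28.28−17.37) = 8.74 − 10.91 = -2.17; fold change = 2^2.17 = 4.500
Tgfb5: ΔΔCt = (24.82−17.56) − (21.27−17.37) = 7.26 − 3.90 = 3.36; fold change = 2^-3.36 = 0.097
Dusp2: ΔΔCt = (32.94−17.56) − (30.05−17.37) = 15.38 − 12.68 = 2.70; fold change = 2^-2.70 = 0.154
Tgfb5 has the largest |ΔΔCt| = 3.36.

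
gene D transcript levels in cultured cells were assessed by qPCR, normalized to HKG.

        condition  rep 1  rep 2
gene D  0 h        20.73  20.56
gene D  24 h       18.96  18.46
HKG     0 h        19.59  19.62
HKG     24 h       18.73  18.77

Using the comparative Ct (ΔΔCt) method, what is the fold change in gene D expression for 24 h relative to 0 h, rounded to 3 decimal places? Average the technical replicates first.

2.114

Mean Ct: gene D 0 h 20.645; gene D 24 h 18.710; HKG 0 h 19.605; HKG 24 h 18.750
ΔCt(0 h) = 20.645 − 19.605 = 1.040
ΔCt(24 h) = 18.710 − 18.750 = -0.040
ΔΔCt = -0.040 − 1.040 = -1.080
Fold change = 2^(−(-1.080)) = 2^1.080 = 2.1140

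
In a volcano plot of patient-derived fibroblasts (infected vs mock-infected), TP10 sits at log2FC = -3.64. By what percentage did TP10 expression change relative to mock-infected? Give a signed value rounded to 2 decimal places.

Fold change = 2^(-3.64) = 0.0802
Percent change = (FC − 1) × 100% = (0.0802 − 1) × 100 = -91.98%

-91.98%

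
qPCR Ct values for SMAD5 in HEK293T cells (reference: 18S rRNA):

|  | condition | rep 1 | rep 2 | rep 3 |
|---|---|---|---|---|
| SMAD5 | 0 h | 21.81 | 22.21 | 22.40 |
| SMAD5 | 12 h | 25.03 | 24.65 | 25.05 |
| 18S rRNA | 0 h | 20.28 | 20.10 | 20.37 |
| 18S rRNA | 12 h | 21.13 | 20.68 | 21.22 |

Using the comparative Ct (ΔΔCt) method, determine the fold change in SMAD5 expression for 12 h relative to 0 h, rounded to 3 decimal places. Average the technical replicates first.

0.248

Mean Ct: SMAD5 0 h 22.140; SMAD5 12 h 24.910; 18S rRNA 0 h 20.250; 18S rRNA 12 h 21.010
ΔCt(0 h) = 22.140 − 20.250 = 1.890
ΔCt(12 h) = 24.910 − 21.010 = 3.900
ΔΔCt = 3.900 − 1.890 = 2.010
Fold change = 2^(−2.010) = 0.2483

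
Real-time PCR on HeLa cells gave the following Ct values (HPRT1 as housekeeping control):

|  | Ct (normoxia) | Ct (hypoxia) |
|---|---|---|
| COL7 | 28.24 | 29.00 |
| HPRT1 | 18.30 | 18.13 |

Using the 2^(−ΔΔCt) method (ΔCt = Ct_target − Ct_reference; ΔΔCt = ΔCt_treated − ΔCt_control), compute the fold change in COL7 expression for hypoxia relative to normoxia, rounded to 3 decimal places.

0.525

ΔCt(normoxia) = 28.240 − 18.300 = 9.940
ΔCt(hypoxia) = 29.000 − 18.130 = 10.870
ΔΔCt = 10.870 − 9.940 = 0.930
Fold change = 2^(−0.930) = 0.5249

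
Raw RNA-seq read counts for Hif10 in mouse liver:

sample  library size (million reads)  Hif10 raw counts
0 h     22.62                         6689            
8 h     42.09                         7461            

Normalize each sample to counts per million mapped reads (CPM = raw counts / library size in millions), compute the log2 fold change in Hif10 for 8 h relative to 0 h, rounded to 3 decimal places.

CPM(0 h) = 6689 / 22.62 = 295.7118
CPM(8 h) = 7461 / 42.09 = 177.2630
Fold change = 177.2630 / 295.7118 = 0.59945
log2(0.59945) = -0.7383

-0.738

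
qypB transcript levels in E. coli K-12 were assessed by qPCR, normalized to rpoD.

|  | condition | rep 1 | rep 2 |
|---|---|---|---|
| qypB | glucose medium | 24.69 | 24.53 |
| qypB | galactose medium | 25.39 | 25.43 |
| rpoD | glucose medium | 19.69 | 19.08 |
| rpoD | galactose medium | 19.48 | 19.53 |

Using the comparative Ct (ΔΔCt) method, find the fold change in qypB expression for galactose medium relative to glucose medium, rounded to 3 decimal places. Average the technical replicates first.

Mean Ct: qypB glucose medium 24.610; qypB galactose medium 25.410; rpoD glucose medium 19.385; rpoD galactose medium 19.505
ΔCt(glucose medium) = 24.610 − 19.385 = 5.225
ΔCt(galactose medium) = 25.410 − 19.505 = 5.905
ΔΔCt = 5.905 − 5.225 = 0.680
Fold change = 2^(−0.680) = 0.6242

0.624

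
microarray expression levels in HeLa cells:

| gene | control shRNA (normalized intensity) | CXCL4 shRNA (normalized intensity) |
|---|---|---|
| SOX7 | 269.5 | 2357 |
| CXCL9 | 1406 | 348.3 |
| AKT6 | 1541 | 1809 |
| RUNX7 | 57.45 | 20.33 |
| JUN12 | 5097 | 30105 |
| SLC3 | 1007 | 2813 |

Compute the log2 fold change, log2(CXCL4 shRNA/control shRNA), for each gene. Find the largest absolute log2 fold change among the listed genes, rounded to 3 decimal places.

log2(2357/269.5) = 3.129  (SOX7)
log2(348.3/1406) = -2.013  (CXCL9)
log2(1809/1541) = 0.231  (AKT6)
log2(20.33/57.45) = -1.499  (RUNX7)
log2(30105/5097) = 2.562  (JUN12)
log2(2813/1007) = 1.482  (SLC3)
The largest magnitude belongs to SOX7.

3.129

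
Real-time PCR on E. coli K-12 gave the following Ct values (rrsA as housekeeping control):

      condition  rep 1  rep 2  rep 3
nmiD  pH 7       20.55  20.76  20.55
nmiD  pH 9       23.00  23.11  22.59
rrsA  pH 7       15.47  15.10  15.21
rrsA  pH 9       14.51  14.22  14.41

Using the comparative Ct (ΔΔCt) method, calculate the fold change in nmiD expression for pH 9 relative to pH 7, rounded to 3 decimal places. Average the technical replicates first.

Mean Ct: nmiD pH 7 20.620; nmiD pH 9 22.900; rrsA pH 7 15.260; rrsA pH 9 14.380
ΔCt(pH 7) = 20.620 − 15.260 = 5.360
ΔCt(pH 9) = 22.900 − 14.380 = 8.520
ΔΔCt = 8.520 − 5.360 = 3.160
Fold change = 2^(−3.160) = 0.1119

0.112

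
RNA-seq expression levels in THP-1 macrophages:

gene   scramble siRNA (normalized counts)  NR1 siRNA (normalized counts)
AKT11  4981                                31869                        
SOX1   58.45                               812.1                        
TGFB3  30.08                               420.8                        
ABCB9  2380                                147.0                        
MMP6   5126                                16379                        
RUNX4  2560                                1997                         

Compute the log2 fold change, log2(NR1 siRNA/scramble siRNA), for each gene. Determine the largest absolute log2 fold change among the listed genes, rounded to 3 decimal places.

log2(31869/4981) = 2.678  (AKT11)
log2(812.1/58.45) = 3.796  (SOX1)
log2(420.8/30.08) = 3.806  (TGFB3)
log2(147.0/2380) = -4.017  (ABCB9)
log2(16379/5126) = 1.676  (MMP6)
log2(1997/2560) = -0.358  (RUNX4)
The largest magnitude belongs to ABCB9.

4.017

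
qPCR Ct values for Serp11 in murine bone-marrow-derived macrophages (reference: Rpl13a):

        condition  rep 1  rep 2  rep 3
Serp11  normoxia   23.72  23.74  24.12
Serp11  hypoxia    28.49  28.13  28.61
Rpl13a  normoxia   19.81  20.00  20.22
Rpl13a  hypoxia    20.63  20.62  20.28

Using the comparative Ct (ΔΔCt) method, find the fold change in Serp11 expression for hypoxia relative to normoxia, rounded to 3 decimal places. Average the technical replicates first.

Mean Ct: Serp11 normoxia 23.860; Serp11 hypoxia 28.410; Rpl13a normoxia 20.010; Rpl13a hypoxia 20.510
ΔCt(normoxia) = 23.860 − 20.010 = 3.850
ΔCt(hypoxia) = 28.410 − 20.510 = 7.900
ΔΔCt = 7.900 − 3.850 = 4.050
Fold change = 2^(−4.050) = 0.0604

0.060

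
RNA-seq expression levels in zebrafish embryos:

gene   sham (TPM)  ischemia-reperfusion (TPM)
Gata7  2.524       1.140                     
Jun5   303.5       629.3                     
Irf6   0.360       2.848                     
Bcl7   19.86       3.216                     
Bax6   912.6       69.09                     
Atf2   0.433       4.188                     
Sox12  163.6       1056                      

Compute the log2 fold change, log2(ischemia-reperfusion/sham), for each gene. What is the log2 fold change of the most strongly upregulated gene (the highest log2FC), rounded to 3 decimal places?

3.274

log2(1.140/2.524) = -1.147  (Gata7)
log2(629.3/303.5) = 1.052  (Jun5)
log2(2.848/0.360) = 2.984  (Irf6)
log2(3.216/19.86) = -2.627  (Bcl7)
log2(69.09/912.6) = -3.723  (Bax6)
log2(4.188/0.433) = 3.274  (Atf2)
log2(1056/163.6) = 2.690  (Sox12)
Atf2 is most strongly upregulated.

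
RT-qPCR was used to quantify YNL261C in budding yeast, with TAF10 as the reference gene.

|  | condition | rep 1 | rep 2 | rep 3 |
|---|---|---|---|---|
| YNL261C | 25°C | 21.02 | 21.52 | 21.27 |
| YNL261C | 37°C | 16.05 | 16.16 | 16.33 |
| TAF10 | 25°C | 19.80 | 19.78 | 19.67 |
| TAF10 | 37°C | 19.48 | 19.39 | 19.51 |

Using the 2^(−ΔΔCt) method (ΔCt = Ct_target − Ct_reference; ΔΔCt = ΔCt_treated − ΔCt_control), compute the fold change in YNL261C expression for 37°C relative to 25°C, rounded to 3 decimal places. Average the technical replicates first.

27.858

Mean Ct: YNL261C 25°C 21.270; YNL261C 37°C 16.180; TAF10 25°C 19.750; TAF10 37°C 19.460
ΔCt(25°C) = 21.270 − 19.750 = 1.520
ΔCt(37°C) = 16.180 − 19.460 = -3.280
ΔΔCt = -3.280 − 1.520 = -4.800
Fold change = 2^(−(-4.800)) = 2^4.800 = 27.8576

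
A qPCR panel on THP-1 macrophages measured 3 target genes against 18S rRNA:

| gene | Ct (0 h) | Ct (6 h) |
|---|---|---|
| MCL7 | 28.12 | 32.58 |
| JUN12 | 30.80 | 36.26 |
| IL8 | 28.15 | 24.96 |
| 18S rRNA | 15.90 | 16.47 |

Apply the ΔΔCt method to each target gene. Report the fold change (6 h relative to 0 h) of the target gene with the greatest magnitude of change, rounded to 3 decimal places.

MCL7: ΔΔCt = (32.58−16.47) − (28.12−15.90) = 16.11 − 12.22 = 3.89; fold change = 2^-3.89 = 0.067
JUN12: ΔΔCt = (36.26−16.47) − (30.80−15.90) = 19.79 − 14.90 = 4.89; fold change = 2^-4.89 = 0.034
IL8: ΔΔCt = (24.96−16.47) − (28.15−15.90) = 8.49 − 12.25 = -3.76; fold change = 2^3.76 = 13.548
JUN12 has the largest |ΔΔCt| = 4.89.

0.034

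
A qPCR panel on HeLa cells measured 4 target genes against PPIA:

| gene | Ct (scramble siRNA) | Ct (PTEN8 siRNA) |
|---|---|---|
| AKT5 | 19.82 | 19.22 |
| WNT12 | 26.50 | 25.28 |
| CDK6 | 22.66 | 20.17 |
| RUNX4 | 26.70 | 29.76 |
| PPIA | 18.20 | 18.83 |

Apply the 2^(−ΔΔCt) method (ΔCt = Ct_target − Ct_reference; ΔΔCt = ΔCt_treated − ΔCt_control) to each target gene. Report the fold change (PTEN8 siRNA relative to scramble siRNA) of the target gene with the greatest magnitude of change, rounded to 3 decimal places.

AKT5: ΔΔCt = (19.22−18.83) − (19.82−18.20) = 0.39 − 1.62 = -1.23; fold change = 2^1.23 = 2.346
WNT12: ΔΔCt = (25.28−18.83) − (26.50−18.20) = 6.45 − 8.30 = -1.85; fold change = 2^1.85 = 3.605
CDK6: ΔΔCt = (20.17−18.83) − (22.66−18.20) = 1.34 − 4.46 = -3.12; fold change = 2^3.12 = 8.694
RUNX4: ΔΔCt = (29.76−18.83) − (26.70−18.20) = 10.93 − 8.50 = 2.43; fold change = 2^-2.43 = 0.186
CDK6 has the largest |ΔΔCt| = 3.12.

8.694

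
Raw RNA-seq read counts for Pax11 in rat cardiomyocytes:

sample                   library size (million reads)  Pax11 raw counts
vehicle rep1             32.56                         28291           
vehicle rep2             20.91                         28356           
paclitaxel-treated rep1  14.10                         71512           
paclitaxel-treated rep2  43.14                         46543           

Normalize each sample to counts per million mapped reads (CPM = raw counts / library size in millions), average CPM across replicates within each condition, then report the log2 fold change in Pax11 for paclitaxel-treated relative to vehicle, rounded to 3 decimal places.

1.467

CPM(vehicle rep1) = 28291 / 32.56 = 868.8882
CPM(vehicle rep2) = 28356 / 20.91 = 1356.0976
CPM(paclitaxel-treated rep1) = 71512 / 14.10 = 5071.7730
CPM(paclitaxel-treated rep2) = 46543 / 43.14 = 1078.8827
mean CPM(vehicle) = 1112.4929; mean CPM(paclitaxel-treated) = 3075.3279
Fold change = 3075.3279 / 1112.4929 = 2.76436
log2(2.76436) = 1.4669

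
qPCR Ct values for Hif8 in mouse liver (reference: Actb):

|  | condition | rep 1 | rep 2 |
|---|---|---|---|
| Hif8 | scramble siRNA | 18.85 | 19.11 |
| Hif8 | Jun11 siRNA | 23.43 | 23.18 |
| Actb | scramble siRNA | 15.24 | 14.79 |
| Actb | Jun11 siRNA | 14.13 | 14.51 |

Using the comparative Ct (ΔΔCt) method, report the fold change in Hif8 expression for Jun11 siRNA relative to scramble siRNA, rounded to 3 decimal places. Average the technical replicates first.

Mean Ct: Hif8 scramble siRNA 18.980; Hif8 Jun11 siRNA 23.305; Actb scramble siRNA 15.015; Actb Jun11 siRNA 14.320
ΔCt(scramble siRNA) = 18.980 − 15.015 = 3.965
ΔCt(Jun11 siRNA) = 23.305 − 14.320 = 8.985
ΔΔCt = 8.985 − 3.965 = 5.020
Fold change = 2^(−5.020) = 0.0308

0.031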